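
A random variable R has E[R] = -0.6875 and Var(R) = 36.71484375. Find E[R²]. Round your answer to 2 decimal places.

37.19

E[R²] = Var(R) + (E[R])² = 36.71484375 + (-0.6875)² = 37.1875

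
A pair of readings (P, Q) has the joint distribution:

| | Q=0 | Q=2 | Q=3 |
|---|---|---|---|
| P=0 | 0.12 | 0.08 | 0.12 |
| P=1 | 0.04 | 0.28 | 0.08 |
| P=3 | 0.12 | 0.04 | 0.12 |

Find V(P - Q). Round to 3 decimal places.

E[P] = 1.24,  E[Q] = 1.76,  E[PQ] = 2.12
V(P) = 2.92 − (1.24)² = 1.3824;  V(Q) = 4.48 − (1.76)² = 1.3824
Cov(P,Q) = 2.12 − (1.24)(1.76) = -0.0624
V(P - Q) = (1)²·1.3824 + (-1)²·1.3824 + 2·(1)·(-1)·-0.0624 = 2.8896

2.890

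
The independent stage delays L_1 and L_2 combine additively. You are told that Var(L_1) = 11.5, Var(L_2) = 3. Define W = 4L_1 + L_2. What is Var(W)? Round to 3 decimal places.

187.000

By independence, Var(W) = (4)²Var(L_1) + (1)²Var(L_2)
= (4)²·11.5 + (1)²·3 = 187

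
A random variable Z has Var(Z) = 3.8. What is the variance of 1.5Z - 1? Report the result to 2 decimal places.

Var(1.5Z - 1) = (1.5)²·Var(Z) = 2.25·3.8 = 8.55

8.55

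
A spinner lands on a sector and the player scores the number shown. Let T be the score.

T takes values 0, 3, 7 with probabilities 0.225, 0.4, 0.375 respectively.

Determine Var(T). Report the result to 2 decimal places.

7.34

E[T] = (0)(0.225) + (3)(0.4) + (7)(0.375) = 3.825
E[T²] = (0)²(0.225) + (3)²(0.4) + (7)²(0.375) = 21.975
Var(T) = E[T²] − (E[T])² = 21.975 − (3.825)² = 7.344375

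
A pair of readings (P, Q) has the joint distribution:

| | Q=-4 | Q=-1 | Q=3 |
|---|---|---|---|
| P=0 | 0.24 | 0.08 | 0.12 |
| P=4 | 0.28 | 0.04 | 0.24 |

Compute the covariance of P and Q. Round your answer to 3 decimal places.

0.749

E[P] = 2.24,  E[Q] = -1.12
E[PQ] = -1.76
cov(P,Q) = E[PQ] − E[P]E[Q] = -1.76 − (2.24)(-1.12) = 0.7488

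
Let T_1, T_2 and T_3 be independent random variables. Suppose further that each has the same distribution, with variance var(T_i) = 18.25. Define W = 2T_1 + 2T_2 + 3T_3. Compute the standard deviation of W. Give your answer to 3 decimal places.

By independence, var(W) = (2)²var(T_1) + (2)²var(T_2) + (3)²var(T_3)
= (2)²·18.25 + (2)²·18.25 + (3)²·18.25 = 310.25
SD(W) = √310.25 ≈ 17.614

17.614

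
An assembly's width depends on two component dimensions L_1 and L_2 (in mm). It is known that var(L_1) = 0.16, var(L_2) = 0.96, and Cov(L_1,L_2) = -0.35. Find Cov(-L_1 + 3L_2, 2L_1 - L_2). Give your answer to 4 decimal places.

Cov(-L_1 + 3L_2, 2L_1 - L_2) = (-1)(2)var(L_1) + (3)(-1)var(L_2) + [(-1)(-1) + (3)(2)]Cov(L_1,L_2)
= -2·0.16 + -3·0.96 + 7·-0.35 = -5.65

-5.6500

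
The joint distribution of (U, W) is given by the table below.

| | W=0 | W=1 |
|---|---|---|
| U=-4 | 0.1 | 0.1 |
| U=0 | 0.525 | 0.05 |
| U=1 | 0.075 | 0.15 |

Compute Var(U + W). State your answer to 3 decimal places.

3.149

E[U] = -0.575,  E[W] = 0.3,  E[UW] = -0.25
Var(U) = 3.425 − (-0.575)² = 3.094375;  Var(W) = 0.3 − (0.3)² = 0.21
cov(U,W) = -0.25 − (-0.575)(0.3) = -0.0775
Var(U + W) = (1)²·3.094375 + (1)²·0.21 + 2·(1)·(1)·-0.0775 = 3.149375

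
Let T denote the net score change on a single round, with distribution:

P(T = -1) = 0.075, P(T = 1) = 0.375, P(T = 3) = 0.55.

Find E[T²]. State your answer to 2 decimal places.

E[T²] = (-1)²(0.075) + (1)²(0.375) + (3)²(0.55) = 5.4

5.40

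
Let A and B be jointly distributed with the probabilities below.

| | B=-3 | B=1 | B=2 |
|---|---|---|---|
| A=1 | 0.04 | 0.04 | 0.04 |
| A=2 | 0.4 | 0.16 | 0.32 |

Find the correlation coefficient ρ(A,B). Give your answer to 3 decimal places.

E[A] = 1.88,  E[B] = -0.4
E[AB] = -0.8
cov(A,B) = E[AB] − E[A]E[B] = -0.8 − (1.88)(-0.4) = -0.048
var(A) = 0.1056,  var(B) = 5.44
ρ = -0.048 / √(0.1056·5.44) ≈ -0.063

-0.063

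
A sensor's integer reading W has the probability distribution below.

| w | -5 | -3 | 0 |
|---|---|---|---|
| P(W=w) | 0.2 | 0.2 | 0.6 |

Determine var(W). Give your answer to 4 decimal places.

4.2400

E[W] = (-5)(0.2) + (-3)(0.2) + (0)(0.6) = -1.6
E[W²] = (-5)²(0.2) + (-3)²(0.2) + (0)²(0.6) = 6.8
var(W) = E[W²] − (E[W])² = 6.8 − (-1.6)² = 4.24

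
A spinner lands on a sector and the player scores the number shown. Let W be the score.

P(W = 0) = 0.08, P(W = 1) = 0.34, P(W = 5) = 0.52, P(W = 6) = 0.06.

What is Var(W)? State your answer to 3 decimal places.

E[W] = (0)(0.08) + (1)(0.34) + (5)(0.52) + (6)(0.06) = 3.3
E[W²] = (0)²(0.08) + (1)²(0.34) + (5)²(0.52) + (6)²(0.06) = 15.5
Var(W) = E[W²] − (E[W])² = 15.5 − (3.3)² = 4.61

4.610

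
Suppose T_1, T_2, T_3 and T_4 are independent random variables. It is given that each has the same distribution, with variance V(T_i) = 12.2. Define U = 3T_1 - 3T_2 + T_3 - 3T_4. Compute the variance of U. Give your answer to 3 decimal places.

341.600

By independence, V(U) = (3)²V(T_1) + (-3)²V(T_2) + (1)²V(T_3) + (-3)²V(T_4)
= (3)²·12.2 + (-3)²·12.2 + (1)²·12.2 + (-3)²·12.2 = 341.6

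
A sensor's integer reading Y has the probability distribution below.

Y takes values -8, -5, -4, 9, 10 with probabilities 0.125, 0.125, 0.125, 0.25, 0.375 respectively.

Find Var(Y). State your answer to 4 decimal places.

55.8594

E[Y] = (-8)(0.125) + (-5)(0.125) + (-4)(0.125) + (9)(0.25) + (10)(0.375) = 3.875
E[Y²] = (-8)²(0.125) + (-5)²(0.125) + (-4)²(0.125) + (9)²(0.25) + (10)²(0.375) = 70.875
Var(Y) = E[Y²] − (E[Y])² = 70.875 − (3.875)² = 55.859375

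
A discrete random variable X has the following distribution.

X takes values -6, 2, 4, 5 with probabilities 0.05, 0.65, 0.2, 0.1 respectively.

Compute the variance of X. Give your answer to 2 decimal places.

4.81

E[X] = (-6)(0.05) + (2)(0.65) + (4)(0.2) + (5)(0.1) = 2.3
E[X²] = (-6)²(0.05) + (2)²(0.65) + (4)²(0.2) + (5)²(0.1) = 10.1
Var(X) = E[X²] − (E[X])² = 10.1 − (2.3)² = 4.81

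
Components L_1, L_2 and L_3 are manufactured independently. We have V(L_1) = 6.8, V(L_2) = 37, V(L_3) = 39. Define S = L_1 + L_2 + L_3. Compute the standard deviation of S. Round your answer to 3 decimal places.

By independence, V(S) = (1)²V(L_1) + (1)²V(L_2) + (1)²V(L_3)
= (1)²·6.8 + (1)²·37 + (1)²·39 = 82.8
SD(S) = √82.8 ≈ 9.099

9.099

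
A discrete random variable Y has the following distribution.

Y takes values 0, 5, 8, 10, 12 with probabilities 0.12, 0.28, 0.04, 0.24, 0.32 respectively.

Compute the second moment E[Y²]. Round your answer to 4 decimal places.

E[Y²] = (0)²(0.12) + (5)²(0.28) + (8)²(0.04) + (10)²(0.24) + (12)²(0.32) = 79.64

79.6400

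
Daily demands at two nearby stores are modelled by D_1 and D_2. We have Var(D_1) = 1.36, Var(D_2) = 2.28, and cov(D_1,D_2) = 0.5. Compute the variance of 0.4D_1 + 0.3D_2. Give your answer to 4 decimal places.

0.5428

Var(0.4D_1 + 0.3D_2) = (0.4)²·Var(D_1) + (0.3)²·Var(D_2) + 2·(0.4)·(0.3)·cov(D_1,D_2)
= 0.16·1.36 + 0.09·2.28 + 0.24·0.5 = 0.5428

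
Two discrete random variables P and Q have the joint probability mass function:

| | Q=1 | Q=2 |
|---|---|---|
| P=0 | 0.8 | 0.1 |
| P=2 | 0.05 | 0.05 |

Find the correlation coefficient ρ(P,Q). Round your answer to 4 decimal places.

0.3267

E[P] = 0.2,  E[Q] = 1.15
E[PQ] = 0.3
Cov(P,Q) = E[PQ] − E[P]E[Q] = 0.3 − (0.2)(1.15) = 0.07
var(P) = 0.36,  var(Q) = 0.1275
ρ = 0.07 / √(0.36·0.1275) ≈ 0.3267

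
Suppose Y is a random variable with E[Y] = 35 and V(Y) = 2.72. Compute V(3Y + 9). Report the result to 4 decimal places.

24.4800

V(3Y + 9) = (3)²·V(Y) = 9·2.72 = 24.48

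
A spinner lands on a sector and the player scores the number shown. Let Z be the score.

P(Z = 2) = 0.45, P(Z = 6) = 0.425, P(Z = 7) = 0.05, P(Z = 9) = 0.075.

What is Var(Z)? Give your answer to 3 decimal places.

5.599

E[Z] = (2)(0.45) + (6)(0.425) + (7)(0.05) + (9)(0.075) = 4.475
E[Z²] = (2)²(0.45) + (6)²(0.425) + (7)²(0.05) + (9)²(0.075) = 25.625
Var(Z) = E[Z²] − (E[Z])² = 25.625 − (4.475)² = 5.599375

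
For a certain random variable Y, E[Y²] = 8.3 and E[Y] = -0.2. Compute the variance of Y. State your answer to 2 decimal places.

8.26

Var(Y) = 8.3 − (-0.2)² = 8.26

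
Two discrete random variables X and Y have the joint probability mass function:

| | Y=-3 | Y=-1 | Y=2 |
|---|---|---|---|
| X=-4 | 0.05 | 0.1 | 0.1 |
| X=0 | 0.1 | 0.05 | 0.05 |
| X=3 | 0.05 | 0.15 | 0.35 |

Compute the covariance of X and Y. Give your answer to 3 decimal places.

E[X] = 0.65,  E[Y] = 0.1
E[XY] = 1.4
cov(X,Y) = E[XY] − E[X]E[Y] = 1.4 − (0.65)(0.1) = 1.335

1.335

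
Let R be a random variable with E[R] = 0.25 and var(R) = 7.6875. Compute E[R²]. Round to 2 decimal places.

7.75

E[R²] = var(R) + (E[R])² = 7.6875 + (0.25)² = 7.75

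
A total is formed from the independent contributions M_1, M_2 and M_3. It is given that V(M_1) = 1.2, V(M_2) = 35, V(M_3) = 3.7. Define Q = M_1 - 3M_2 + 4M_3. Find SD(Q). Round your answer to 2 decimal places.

19.38

By independence, V(Q) = (1)²V(M_1) + (-3)²V(M_2) + (4)²V(M_3)
= (1)²·1.2 + (-3)²·35 + (4)²·3.7 = 375.4
SD(Q) = √375.4 ≈ 19.38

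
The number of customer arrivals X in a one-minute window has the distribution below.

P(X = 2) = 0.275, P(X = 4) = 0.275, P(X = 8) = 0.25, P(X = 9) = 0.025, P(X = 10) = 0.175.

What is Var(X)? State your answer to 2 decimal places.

9.38

E[X] = (2)(0.275) + (4)(0.275) + (8)(0.25) + (9)(0.025) + (10)(0.175) = 5.625
E[X²] = (2)²(0.275) + (4)²(0.275) + (8)²(0.25) + (9)²(0.025) + (10)²(0.175) = 41.025
Var(X) = E[X²] − (E[X])² = 41.025 − (5.625)² = 9.384375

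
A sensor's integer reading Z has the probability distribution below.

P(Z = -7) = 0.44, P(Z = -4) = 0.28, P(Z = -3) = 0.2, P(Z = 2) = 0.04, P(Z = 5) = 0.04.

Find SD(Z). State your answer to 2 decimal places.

E[Z] = (-7)(0.44) + (-4)(0.28) + (-3)(0.2) + (2)(0.04) + (5)(0.04) = -4.52
E[Z²] = (-7)²(0.44) + (-4)²(0.28) + (-3)²(0.2) + (2)²(0.04) + (5)²(0.04) = 29
var(Z) = E[Z²] − (E[Z])² = 29 − (-4.52)² = 8.5696
SD(Z) = √8.5696 ≈ 2.93

2.93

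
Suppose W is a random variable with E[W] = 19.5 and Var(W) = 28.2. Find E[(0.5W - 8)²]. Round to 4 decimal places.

E[0.5W - 8] = 0.5·19.5 − 8 = 1.75
Var(0.5W - 8) = (0.5)²·28.2 = 7.05
E[(0.5W - 8)²] = Var((0.5W - 8)) + (E[(0.5W - 8)])² = 7.05 + (1.75)² = 10.1125

10.1125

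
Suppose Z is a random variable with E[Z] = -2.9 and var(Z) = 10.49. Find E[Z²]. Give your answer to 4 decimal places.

18.9000

E[Z²] = var(Z) + (E[Z])² = 10.49 + (-2.9)² = 18.9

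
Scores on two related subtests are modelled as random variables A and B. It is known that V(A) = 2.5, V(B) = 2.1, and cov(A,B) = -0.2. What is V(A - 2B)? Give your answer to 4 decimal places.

V(A - 2B) = (1)²·V(A) + (-2)²·V(B) + 2·(1)·(-2)·cov(A,B)
= 1·2.5 + 4·2.1 + -4·-0.2 = 11.7

11.7000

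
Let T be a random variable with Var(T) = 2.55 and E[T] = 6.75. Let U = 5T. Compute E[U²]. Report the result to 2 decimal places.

1202.81

E[5T] = 5·6.75 = 33.75
Var(5T) = (5)²·2.55 = 63.75
E[U²] = Var(U) + (E[U])² = 63.75 + (33.75)² = 1202.8125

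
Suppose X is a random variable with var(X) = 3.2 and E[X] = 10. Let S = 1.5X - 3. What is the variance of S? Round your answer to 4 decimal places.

7.2000

var(1.5X - 3) = (1.5)²·var(X) = 2.25·3.2 = 7.2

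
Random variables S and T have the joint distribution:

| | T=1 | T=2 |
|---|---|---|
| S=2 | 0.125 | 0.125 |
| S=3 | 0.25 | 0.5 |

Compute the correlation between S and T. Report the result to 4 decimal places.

0.1491

E[S] = 2.75,  E[T] = 1.625
E[ST] = 4.5
Cov(S,T) = E[ST] − E[S]E[T] = 4.5 − (2.75)(1.625) = 0.03125
var(S) = 0.1875,  var(T) = 0.234375
ρ = 0.03125 / √(0.1875·0.234375) ≈ 0.1491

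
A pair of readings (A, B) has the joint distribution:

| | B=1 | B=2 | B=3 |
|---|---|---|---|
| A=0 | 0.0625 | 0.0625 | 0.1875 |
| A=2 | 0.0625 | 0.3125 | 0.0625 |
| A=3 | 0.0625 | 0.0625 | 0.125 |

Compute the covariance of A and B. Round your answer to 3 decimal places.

-0.117

E[A] = 1.625,  E[B] = 2.1875
E[AB] = 3.4375
cov(A,B) = E[AB] − E[A]E[B] = 3.4375 − (1.625)(2.1875) = -0.1171875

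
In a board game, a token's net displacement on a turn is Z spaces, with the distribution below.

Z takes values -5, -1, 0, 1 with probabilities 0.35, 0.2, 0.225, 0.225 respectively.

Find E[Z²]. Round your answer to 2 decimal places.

E[Z²] = (-5)²(0.35) + (-1)²(0.2) + (0)²(0.225) + (1)²(0.225) = 9.175

9.18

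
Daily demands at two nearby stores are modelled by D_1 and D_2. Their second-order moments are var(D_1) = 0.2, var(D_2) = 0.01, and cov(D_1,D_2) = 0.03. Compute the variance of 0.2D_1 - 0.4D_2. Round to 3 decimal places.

var(0.2D_1 - 0.4D_2) = (0.2)²·var(D_1) + (-0.4)²·var(D_2) + 2·(0.2)·(-0.4)·cov(D_1,D_2)
= 0.04·0.2 + 0.16·0.01 + -0.16·0.03 = 0.0048

0.005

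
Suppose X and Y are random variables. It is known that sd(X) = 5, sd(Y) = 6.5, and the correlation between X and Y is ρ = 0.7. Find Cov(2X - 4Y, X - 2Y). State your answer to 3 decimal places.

var(X) = (5)² = 25;  var(Y) = (6.5)² = 42.25
Cov(X,Y) = ρ·sd(X)·sd(Y) = 0.7·5·6.5 = 22.75
Cov(2X - 4Y, X - 2Y) = (2)(1)var(X) + (-4)(-2)var(Y) + [(2)(-2) + (-4)(1)]Cov(X,Y)
= 2·25 + 8·42.25 + -8·22.75 = 206

206.000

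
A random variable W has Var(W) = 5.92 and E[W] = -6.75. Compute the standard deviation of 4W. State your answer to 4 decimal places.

9.7324

Var(4W) = (4)²·5.92 = 94.72
sd(4W) = √94.72 ≈ 9.7324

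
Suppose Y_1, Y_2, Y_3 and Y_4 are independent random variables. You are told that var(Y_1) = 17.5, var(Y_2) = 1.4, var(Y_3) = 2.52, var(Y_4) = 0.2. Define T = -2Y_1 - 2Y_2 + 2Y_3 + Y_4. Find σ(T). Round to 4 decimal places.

9.2671

By independence, var(T) = (-2)²var(Y_1) + (-2)²var(Y_2) + (2)²var(Y_3) + (1)²var(Y_4)
= (-2)²·17.5 + (-2)²·1.4 + (2)²·2.52 + (1)²·0.2 = 85.88
σ(T) = √85.88 ≈ 9.2671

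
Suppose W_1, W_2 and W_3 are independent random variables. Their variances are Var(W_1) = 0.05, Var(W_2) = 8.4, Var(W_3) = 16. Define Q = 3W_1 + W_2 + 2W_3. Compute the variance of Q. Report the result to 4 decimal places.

72.8500

By independence, Var(Q) = (3)²Var(W_1) + (1)²Var(W_2) + (2)²Var(W_3)
= (3)²·0.05 + (1)²·8.4 + (2)²·16 = 72.85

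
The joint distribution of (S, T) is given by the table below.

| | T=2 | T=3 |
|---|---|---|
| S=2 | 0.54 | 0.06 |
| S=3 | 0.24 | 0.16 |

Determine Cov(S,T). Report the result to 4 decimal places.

E[S] = 2.4,  E[T] = 2.22
E[ST] = 5.4
Cov(S,T) = E[ST] − E[S]E[T] = 5.4 − (2.4)(2.22) = 0.072

0.0720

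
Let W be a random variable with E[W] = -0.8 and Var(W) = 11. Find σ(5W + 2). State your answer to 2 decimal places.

Var(5W + 2) = (5)²·11 = 275
σ(5W + 2) = √275 ≈ 16.58

16.58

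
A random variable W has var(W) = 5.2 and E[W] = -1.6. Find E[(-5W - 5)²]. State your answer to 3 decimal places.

139.000

E[-5W - 5] = -5·-1.6 − 5 = 3
var(-5W - 5) = (-5)²·5.2 = 130
E[(-5W - 5)²] = var((-5W - 5)) + (E[(-5W - 5)])² = 130 + (3)² = 139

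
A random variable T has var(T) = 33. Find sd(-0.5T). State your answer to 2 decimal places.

2.87

var(-0.5T) = (-0.5)²·33 = 8.25
sd(-0.5T) = √8.25 ≈ 2.87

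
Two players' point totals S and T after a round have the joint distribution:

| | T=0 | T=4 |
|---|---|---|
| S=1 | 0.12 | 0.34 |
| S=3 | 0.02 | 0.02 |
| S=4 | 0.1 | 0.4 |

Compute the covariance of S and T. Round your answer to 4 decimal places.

E[S] = 2.58,  E[T] = 3.04
E[ST] = 8
Cov(S,T) = E[ST] − E[S]E[T] = 8 − (2.58)(3.04) = 0.1568

0.1568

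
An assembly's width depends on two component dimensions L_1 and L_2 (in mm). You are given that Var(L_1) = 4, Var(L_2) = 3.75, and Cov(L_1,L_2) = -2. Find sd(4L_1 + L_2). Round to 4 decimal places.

Var(4L_1 + L_2) = (4)²·Var(L_1) + (1)²·Var(L_2) + 2·(4)·(1)·Cov(L_1,L_2)
= 16·4 + 1·3.75 + 8·-2 = 51.75
sd(4L_1 + L_2) = √51.75 ≈ 7.1937

7.1937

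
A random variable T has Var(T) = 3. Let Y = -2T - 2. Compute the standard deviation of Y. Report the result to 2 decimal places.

Var(-2T - 2) = (-2)²·3 = 12
sd(Y) = √12 ≈ 3.46

3.46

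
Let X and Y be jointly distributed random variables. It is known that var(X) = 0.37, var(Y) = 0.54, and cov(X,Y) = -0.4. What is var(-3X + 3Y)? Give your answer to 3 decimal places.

var(-3X + 3Y) = (-3)²·var(X) + (3)²·var(Y) + 2·(-3)·(3)·cov(X,Y)
= 9·0.37 + 9·0.54 + -18·-0.4 = 15.39

15.390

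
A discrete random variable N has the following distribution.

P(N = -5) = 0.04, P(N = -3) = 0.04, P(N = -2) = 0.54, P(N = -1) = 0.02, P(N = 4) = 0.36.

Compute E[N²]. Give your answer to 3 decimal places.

E[N²] = (-5)²(0.04) + (-3)²(0.04) + (-2)²(0.54) + (-1)²(0.02) + (4)²(0.36) = 9.3

9.300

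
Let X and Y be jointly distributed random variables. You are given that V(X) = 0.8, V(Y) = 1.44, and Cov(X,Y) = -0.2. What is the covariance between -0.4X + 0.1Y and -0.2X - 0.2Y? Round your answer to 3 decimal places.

Cov(-0.4X + 0.1Y, -0.2X - 0.2Y) = (-0.4)(-0.2)V(X) + (0.1)(-0.2)V(Y) + [(-0.4)(-0.2) + (0.1)(-0.2)]Cov(X,Y)
= 0.08·0.8 + -0.02·1.44 + 0.06·-0.2 = 0.0232

0.023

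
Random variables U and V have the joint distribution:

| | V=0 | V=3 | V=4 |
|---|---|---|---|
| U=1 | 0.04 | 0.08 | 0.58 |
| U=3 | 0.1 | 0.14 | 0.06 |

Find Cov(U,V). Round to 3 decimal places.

E[U] = 1.6,  E[V] = 3.22
E[UV] = 4.54
Cov(U,V) = E[UV] − E[U]E[V] = 4.54 − (1.6)(3.22) = -0.612

-0.612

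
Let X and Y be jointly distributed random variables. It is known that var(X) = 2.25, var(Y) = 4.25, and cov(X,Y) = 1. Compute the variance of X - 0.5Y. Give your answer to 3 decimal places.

var(X - 0.5Y) = (1)²·var(X) + (-0.5)²·var(Y) + 2·(1)·(-0.5)·cov(X,Y)
= 1·2.25 + 0.25·4.25 + -1·1 = 2.3125

2.313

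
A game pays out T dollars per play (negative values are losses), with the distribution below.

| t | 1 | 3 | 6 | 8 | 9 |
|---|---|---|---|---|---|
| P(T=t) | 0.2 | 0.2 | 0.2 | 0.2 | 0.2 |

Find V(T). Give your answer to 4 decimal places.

E[T] = (1)(0.2) + (3)(0.2) + (6)(0.2) + (8)(0.2) + (9)(0.2) = 5.4
E[T²] = (1)²(0.2) + (3)²(0.2) + (6)²(0.2) + (8)²(0.2) + (9)²(0.2) = 38.2
V(T) = E[T²] − (E[T])² = 38.2 − (5.4)² = 9.04

9.0400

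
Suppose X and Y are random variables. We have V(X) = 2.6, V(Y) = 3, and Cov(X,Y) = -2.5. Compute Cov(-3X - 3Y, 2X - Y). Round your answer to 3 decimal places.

0.900

Cov(-3X - 3Y, 2X - Y) = (-3)(2)V(X) + (-3)(-1)V(Y) + [(-3)(-1) + (-3)(2)]Cov(X,Y)
= -6·2.6 + 3·3 + -3·-2.5 = 0.9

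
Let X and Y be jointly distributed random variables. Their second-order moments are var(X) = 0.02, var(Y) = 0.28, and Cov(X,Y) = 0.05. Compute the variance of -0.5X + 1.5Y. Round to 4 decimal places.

0.5600

var(-0.5X + 1.5Y) = (-0.5)²·var(X) + (1.5)²·var(Y) + 2·(-0.5)·(1.5)·Cov(X,Y)
= 0.25·0.02 + 2.25·0.28 + -1.5·0.05 = 0.56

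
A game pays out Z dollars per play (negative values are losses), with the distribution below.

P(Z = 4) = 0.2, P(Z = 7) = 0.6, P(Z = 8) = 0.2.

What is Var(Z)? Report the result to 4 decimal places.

1.8400

E[Z] = (4)(0.2) + (7)(0.6) + (8)(0.2) = 6.6
E[Z²] = (4)²(0.2) + (7)²(0.6) + (8)²(0.2) = 45.4
Var(Z) = E[Z²] − (E[Z])² = 45.4 − (6.6)² = 1.84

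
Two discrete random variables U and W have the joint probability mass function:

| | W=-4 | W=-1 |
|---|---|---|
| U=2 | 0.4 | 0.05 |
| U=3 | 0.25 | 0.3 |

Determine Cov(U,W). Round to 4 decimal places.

E[U] = 2.55,  E[W] = -2.95
E[UW] = -7.2
Cov(U,W) = E[UW] − E[U]E[W] = -7.2 − (2.55)(-2.95) = 0.3225

0.3225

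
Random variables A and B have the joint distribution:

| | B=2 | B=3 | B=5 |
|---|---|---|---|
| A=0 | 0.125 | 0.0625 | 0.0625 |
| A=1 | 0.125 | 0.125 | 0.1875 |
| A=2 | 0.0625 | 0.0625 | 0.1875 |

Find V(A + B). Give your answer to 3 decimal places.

E[A] = 1.0625,  E[B] = 3.5625,  E[AB] = 4.0625
V(A) = 1.6875 − (1.0625)² = 0.55859375;  V(B) = 14.4375 − (3.5625)² = 1.74609375
cov(A,B) = 4.0625 − (1.0625)(3.5625) = 0.27734375
V(A + B) = (1)²·0.55859375 + (1)²·1.74609375 + 2·(1)·(1)·0.27734375 = 2.859375

2.859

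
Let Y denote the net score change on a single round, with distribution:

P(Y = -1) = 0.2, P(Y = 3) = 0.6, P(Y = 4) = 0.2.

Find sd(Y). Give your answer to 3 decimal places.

E[Y] = (-1)(0.2) + (3)(0.6) + (4)(0.2) = 2.4
E[Y²] = (-1)²(0.2) + (3)²(0.6) + (4)²(0.2) = 8.8
V(Y) = E[Y²] − (E[Y])² = 8.8 − (2.4)² = 3.04
sd(Y) = √3.04 ≈ 1.744

1.744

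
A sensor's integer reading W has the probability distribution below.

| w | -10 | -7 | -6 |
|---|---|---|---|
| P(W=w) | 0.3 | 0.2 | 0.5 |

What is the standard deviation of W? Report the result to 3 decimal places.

E[W] = (-10)(0.3) + (-7)(0.2) + (-6)(0.5) = -7.4
E[W²] = (-10)²(0.3) + (-7)²(0.2) + (-6)²(0.5) = 57.8
var(W) = E[W²] − (E[W])² = 57.8 − (-7.4)² = 3.04
sd(W) = √3.04 ≈ 1.744

1.744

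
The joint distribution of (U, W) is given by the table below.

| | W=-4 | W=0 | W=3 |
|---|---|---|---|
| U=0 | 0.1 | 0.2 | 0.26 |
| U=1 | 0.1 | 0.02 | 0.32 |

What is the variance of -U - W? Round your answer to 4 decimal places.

8.0756

E[U] = 0.44,  E[W] = 0.94,  E[UW] = 0.56
var(U) = 0.44 − (0.44)² = 0.2464;  var(W) = 8.42 − (0.94)² = 7.5364
cov(U,W) = 0.56 − (0.44)(0.94) = 0.1464
var(-U - W) = (-1)²·0.2464 + (-1)²·7.5364 + 2·(-1)·(-1)·0.1464 = 8.0756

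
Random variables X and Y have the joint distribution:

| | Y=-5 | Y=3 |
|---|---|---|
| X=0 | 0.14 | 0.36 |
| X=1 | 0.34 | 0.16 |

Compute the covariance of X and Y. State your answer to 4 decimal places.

-0.8000

E[X] = 0.5,  E[Y] = -0.84
E[XY] = -1.22
Cov(X,Y) = E[XY] − E[X]E[Y] = -1.22 − (0.5)(-0.84) = -0.8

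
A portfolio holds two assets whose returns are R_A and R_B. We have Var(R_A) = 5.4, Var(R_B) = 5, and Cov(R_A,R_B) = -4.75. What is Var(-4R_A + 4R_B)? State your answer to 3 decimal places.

318.400

Var(-4R_A + 4R_B) = (-4)²·Var(R_A) + (4)²·Var(R_B) + 2·(-4)·(4)·Cov(R_A,R_B)
= 16·5.4 + 16·5 + -32·-4.75 = 318.4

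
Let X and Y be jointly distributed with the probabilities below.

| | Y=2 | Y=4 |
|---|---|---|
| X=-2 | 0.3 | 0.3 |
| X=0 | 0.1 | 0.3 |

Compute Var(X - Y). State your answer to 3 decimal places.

1.440

E[X] = -1.2,  E[Y] = 3.2,  E[XY] = -3.6
Var(X) = 2.4 − (-1.2)² = 0.96;  Var(Y) = 11.2 − (3.2)² = 0.96
Cov(X,Y) = -3.6 − (-1.2)(3.2) = 0.24
Var(X - Y) = (1)²·0.96 + (-1)²·0.96 + 2·(1)·(-1)·0.24 = 1.44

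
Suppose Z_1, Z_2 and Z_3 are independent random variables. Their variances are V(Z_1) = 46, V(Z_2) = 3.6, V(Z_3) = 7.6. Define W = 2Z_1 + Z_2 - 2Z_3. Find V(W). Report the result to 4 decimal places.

218.0000

By independence, V(W) = (2)²V(Z_1) + (1)²V(Z_2) + (-2)²V(Z_3)
= (2)²·46 + (1)²·3.6 + (-2)²·7.6 = 218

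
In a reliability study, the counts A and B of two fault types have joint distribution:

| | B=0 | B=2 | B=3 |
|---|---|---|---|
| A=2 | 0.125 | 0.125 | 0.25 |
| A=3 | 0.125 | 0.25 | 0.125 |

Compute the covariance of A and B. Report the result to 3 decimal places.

E[A] = 2.5,  E[B] = 1.875
E[AB] = 4.625
Cov(A,B) = E[AB] − E[A]E[B] = 4.625 − (2.5)(1.875) = -0.0625

-0.063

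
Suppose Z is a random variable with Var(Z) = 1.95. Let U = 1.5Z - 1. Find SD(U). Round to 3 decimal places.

2.095

Var(1.5Z - 1) = (1.5)²·1.95 = 4.3875
SD(U) = √4.3875 ≈ 2.095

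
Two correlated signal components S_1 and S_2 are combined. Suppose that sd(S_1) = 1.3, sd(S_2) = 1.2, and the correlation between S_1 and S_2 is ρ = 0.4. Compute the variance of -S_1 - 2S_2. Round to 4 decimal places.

V(S_1) = (1.3)² = 1.69;  V(S_2) = (1.2)² = 1.44
cov(S_1,S_2) = ρ·sd(S_1)·sd(S_2) = 0.4·1.3·1.2 = 0.624
V(-S_1 - 2S_2) = (-1)²·V(S_1) + (-2)²·V(S_2) + 2·(-1)·(-2)·cov(S_1,S_2)
= 1·1.69 + 4·1.44 + 4·0.624 = 9.946

9.9460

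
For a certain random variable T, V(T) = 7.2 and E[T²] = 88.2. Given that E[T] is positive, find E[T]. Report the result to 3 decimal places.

9.000

(E[T])² = E[T²] − V(T) = 88.2 − 7.2 = 81
E[T] = √81 = 9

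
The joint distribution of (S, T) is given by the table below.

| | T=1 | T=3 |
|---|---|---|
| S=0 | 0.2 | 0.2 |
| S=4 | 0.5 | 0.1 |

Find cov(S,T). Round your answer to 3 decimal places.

-0.640

E[S] = 2.4,  E[T] = 1.6
E[ST] = 3.2
cov(S,T) = E[ST] − E[S]E[T] = 3.2 − (2.4)(1.6) = -0.64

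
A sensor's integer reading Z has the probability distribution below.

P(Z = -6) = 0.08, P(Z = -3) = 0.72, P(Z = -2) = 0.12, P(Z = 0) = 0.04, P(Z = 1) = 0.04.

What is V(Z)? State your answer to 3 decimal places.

1.814

E[Z] = (-6)(0.08) + (-3)(0.72) + (-2)(0.12) + (0)(0.04) + (1)(0.04) = -2.84
E[Z²] = (-6)²(0.08) + (-3)²(0.72) + (-2)²(0.12) + (0)²(0.04) + (1)²(0.04) = 9.88
V(Z) = E[Z²] − (E[Z])² = 9.88 − (-2.84)² = 1.8144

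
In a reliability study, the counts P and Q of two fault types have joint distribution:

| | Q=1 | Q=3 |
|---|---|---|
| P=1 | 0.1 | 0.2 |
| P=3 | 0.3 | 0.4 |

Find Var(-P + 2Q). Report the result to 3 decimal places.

5.000

E[P] = 2.4,  E[Q] = 2.2,  E[PQ] = 5.2
Var(P) = 6.6 − (2.4)² = 0.84;  Var(Q) = 5.8 − (2.2)² = 0.96
Cov(P,Q) = 5.2 − (2.4)(2.2) = -0.08
Var(-P + 2Q) = (-1)²·0.84 + (2)²·0.96 + 2·(-1)·(2)·-0.08 = 5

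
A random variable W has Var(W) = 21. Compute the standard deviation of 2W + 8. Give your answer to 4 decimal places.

9.1652

Var(2W + 8) = (2)²·21 = 84
σ(2W + 8) = √84 ≈ 9.1652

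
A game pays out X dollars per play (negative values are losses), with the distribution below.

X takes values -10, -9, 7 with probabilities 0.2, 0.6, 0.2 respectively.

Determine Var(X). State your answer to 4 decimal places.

42.4000

E[X] = (-10)(0.2) + (-9)(0.6) + (7)(0.2) = -6
E[X²] = (-10)²(0.2) + (-9)²(0.6) + (7)²(0.2) = 78.4
Var(X) = E[X²] − (E[X])² = 78.4 − (-6)² = 42.4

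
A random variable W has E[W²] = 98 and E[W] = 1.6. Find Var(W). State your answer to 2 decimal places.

Var(W) = 98 − (1.6)² = 95.44

95.44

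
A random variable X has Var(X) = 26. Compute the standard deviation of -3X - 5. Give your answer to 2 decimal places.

15.30

Var(-3X - 5) = (-3)²·26 = 234
SD(-3X - 5) = √234 ≈ 15.30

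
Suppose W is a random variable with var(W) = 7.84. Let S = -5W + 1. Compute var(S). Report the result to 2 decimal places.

196.00

var(-5W + 1) = (-5)²·var(W) = 25·7.84 = 196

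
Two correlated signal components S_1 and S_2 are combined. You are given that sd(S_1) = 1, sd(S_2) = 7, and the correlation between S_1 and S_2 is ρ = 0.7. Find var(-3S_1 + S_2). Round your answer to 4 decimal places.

var(S_1) = (1)² = 1;  var(S_2) = (7)² = 49
Cov(S_1,S_2) = ρ·sd(S_1)·sd(S_2) = 0.7·1·7 = 4.9
var(-3S_1 + S_2) = (-3)²·var(S_1) + (1)²·var(S_2) + 2·(-3)·(1)·Cov(S_1,S_2)
= 9·1 + 1·49 + -6·4.9 = 28.6

28.6000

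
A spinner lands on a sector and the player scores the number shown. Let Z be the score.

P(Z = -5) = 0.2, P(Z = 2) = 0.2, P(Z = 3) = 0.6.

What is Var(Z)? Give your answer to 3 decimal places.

E[Z] = (-5)(0.2) + (2)(0.2) + (3)(0.6) = 1.2
E[Z²] = (-5)²(0.2) + (2)²(0.2) + (3)²(0.6) = 11.2
Var(Z) = E[Z²] − (E[Z])² = 11.2 − (1.2)² = 9.76

9.760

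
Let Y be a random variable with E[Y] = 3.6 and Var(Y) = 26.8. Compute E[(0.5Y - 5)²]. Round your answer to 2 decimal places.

E[0.5Y - 5] = 0.5·3.6 − 5 = -3.2
Var(0.5Y - 5) = (0.5)²·26.8 = 6.7
E[(0.5Y - 5)²] = Var((0.5Y - 5)) + (E[(0.5Y - 5)])² = 6.7 + (-3.2)² = 16.94

16.94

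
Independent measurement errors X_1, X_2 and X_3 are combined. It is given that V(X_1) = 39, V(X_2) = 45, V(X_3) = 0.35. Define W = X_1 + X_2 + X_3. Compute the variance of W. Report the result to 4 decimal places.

84.3500

By independence, V(W) = (1)²V(X_1) + (1)²V(X_2) + (1)²V(X_3)
= (1)²·39 + (1)²·45 + (1)²·0.35 = 84.35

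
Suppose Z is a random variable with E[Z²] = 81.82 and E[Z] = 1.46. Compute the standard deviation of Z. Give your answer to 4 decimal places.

V(Z) = 81.82 − (1.46)² = 79.6884
sd(Z) = √79.6884 ≈ 8.9268

8.9268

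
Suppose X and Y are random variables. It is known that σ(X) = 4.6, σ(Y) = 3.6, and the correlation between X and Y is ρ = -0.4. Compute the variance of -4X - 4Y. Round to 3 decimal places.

333.952

var(X) = (4.6)² = 21.16;  var(Y) = (3.6)² = 12.96
Cov(X,Y) = ρ·σ(X)·σ(Y) = -0.4·4.6·3.6 = -6.624
var(-4X - 4Y) = (-4)²·var(X) + (-4)²·var(Y) + 2·(-4)·(-4)·Cov(X,Y)
= 16·21.16 + 16·12.96 + 32·-6.624 = 333.952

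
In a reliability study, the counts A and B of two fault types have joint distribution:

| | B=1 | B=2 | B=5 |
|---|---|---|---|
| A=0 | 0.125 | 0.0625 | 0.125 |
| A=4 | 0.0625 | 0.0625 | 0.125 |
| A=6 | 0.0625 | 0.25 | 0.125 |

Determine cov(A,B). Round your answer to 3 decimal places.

-0.047

E[A] = 3.625,  E[B] = 2.875
E[AB] = 10.375
cov(A,B) = E[AB] − E[A]E[B] = 10.375 − (3.625)(2.875) = -0.046875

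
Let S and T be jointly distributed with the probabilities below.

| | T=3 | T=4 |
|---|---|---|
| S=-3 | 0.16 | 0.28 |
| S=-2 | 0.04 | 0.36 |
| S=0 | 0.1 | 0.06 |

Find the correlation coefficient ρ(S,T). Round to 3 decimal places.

-0.161

E[S] = -2.12,  E[T] = 3.7
E[ST] = -7.92
Cov(S,T) = E[ST] − E[S]E[T] = -7.92 − (-2.12)(3.7) = -0.076
V(S) = 1.0656,  V(T) = 0.21
ρ = -0.076 / √(1.0656·0.21) ≈ -0.161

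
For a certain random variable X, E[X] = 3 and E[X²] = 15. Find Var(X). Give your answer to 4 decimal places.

Var(X) = 15 − (3)² = 6

6.0000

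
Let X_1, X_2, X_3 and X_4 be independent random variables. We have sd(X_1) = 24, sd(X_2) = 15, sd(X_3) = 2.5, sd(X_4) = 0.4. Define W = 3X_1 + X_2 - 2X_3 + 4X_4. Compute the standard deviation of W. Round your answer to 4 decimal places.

Var(X_1) = 576, Var(X_2) = 225, Var(X_3) = 6.25, Var(X_4) = 0.16
By independence, Var(W) = (3)²Var(X_1) + (1)²Var(X_2) + (-2)²Var(X_3) + (4)²Var(X_4)
= (3)²·576 + (1)²·225 + (-2)²·6.25 + (4)²·0.16 = 5436.56
sd(W) = √5436.56 ≈ 73.7330

73.7330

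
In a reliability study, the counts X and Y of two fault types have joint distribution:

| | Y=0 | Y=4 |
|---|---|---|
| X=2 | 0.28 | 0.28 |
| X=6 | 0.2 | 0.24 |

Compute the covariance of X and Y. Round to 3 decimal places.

0.179

E[X] = 3.76,  E[Y] = 2.08
E[XY] = 8
cov(X,Y) = E[XY] − E[X]E[Y] = 8 − (3.76)(2.08) = 0.1792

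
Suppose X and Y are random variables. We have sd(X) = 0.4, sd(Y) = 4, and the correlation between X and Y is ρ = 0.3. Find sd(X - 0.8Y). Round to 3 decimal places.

3.104

Var(X) = (0.4)² = 0.16;  Var(Y) = (4)² = 16
cov(X,Y) = ρ·sd(X)·sd(Y) = 0.3·0.4·4 = 0.48
Var(X - 0.8Y) = (1)²·Var(X) + (-0.8)²·Var(Y) + 2·(1)·(-0.8)·cov(X,Y)
= 1·0.16 + 0.64·16 + -1.6·0.48 = 9.632
sd(X - 0.8Y) = √9.632 ≈ 3.104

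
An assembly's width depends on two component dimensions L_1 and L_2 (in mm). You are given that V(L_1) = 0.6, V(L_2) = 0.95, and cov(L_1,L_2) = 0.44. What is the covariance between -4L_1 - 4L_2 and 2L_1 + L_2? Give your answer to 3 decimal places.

cov(-4L_1 - 4L_2, 2L_1 + L_2) = (-4)(2)V(L_1) + (-4)(1)V(L_2) + [(-4)(1) + (-4)(2)]cov(L_1,L_2)
= -8·0.6 + -4·0.95 + -12·0.44 = -13.88

-13.880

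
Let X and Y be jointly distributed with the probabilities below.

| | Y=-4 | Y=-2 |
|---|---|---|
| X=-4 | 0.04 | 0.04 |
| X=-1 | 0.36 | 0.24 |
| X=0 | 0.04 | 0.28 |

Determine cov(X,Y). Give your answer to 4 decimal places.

0.2304

E[X] = -0.92,  E[Y] = -2.88
E[XY] = 2.88
cov(X,Y) = E[XY] − E[X]E[Y] = 2.88 − (-0.92)(-2.88) = 0.2304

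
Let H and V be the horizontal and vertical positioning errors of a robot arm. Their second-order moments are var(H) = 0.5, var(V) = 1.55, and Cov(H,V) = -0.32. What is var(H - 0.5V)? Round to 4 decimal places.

var(H - 0.5V) = (1)²·var(H) + (-0.5)²·var(V) + 2·(1)·(-0.5)·Cov(H,V)
= 1·0.5 + 0.25·1.55 + -1·-0.32 = 1.2075

1.2075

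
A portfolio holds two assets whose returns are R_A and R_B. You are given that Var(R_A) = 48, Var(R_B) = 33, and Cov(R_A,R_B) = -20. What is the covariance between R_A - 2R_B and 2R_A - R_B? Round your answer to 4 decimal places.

262.0000

Cov(R_A - 2R_B, 2R_A - R_B) = (1)(2)Var(R_A) + (-2)(-1)Var(R_B) + [(1)(-1) + (-2)(2)]Cov(R_A,R_B)
= 2·48 + 2·33 + -5·-20 = 262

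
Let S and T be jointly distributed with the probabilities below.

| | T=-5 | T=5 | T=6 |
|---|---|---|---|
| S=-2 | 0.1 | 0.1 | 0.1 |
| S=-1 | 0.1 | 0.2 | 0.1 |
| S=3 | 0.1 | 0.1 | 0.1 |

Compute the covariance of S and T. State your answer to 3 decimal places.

E[S] = -0.1,  E[T] = 2.3
E[ST] = -0.5
Cov(S,T) = E[ST] − E[S]E[T] = -0.5 − (-0.1)(2.3) = -0.27

-0.270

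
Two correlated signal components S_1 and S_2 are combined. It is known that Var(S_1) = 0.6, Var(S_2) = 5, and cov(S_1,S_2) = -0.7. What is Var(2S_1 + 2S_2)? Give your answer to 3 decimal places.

Var(2S_1 + 2S_2) = (2)²·Var(S_1) + (2)²·Var(S_2) + 2·(2)·(2)·cov(S_1,S_2)
= 4·0.6 + 4·5 + 8·-0.7 = 16.8

16.800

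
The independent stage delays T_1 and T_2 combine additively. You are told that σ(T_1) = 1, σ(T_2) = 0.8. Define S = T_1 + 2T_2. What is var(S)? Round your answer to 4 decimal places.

var(T_1) = 1, var(T_2) = 0.64
By independence, var(S) = (1)²var(T_1) + (2)²var(T_2)
= (1)²·1 + (2)²·0.64 = 3.56

3.5600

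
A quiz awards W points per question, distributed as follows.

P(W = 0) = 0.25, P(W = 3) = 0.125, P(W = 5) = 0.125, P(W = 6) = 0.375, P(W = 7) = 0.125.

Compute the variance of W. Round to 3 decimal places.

6.859

E[W] = (0)(0.25) + (3)(0.125) + (5)(0.125) + (6)(0.375) + (7)(0.125) = 4.125
E[W²] = (0)²(0.25) + (3)²(0.125) + (5)²(0.125) + (6)²(0.375) + (7)²(0.125) = 23.875
Var(W) = E[W²] − (E[W])² = 23.875 − (4.125)² = 6.859375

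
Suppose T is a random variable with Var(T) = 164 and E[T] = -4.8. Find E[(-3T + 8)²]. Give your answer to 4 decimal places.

E[-3T + 8] = -3·-4.8 + 8 = 22.4
Var(-3T + 8) = (-3)²·164 = 1476
E[(-3T + 8)²] = Var((-3T + 8)) + (E[(-3T + 8)])² = 1476 + (22.4)² = 1977.76

1977.7600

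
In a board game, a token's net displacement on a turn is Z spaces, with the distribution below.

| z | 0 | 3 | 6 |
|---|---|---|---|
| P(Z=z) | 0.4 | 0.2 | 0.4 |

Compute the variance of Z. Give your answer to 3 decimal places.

E[Z] = (0)(0.4) + (3)(0.2) + (6)(0.4) = 3
E[Z²] = (0)²(0.4) + (3)²(0.2) + (6)²(0.4) = 16.2
Var(Z) = E[Z²] − (E[Z])² = 16.2 − (3)² = 7.2

7.200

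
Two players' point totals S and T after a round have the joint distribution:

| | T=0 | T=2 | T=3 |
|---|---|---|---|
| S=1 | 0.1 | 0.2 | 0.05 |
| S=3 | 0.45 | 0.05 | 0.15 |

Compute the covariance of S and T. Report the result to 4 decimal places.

-0.3300

E[S] = 2.3,  E[T] = 1.1
E[ST] = 2.2
cov(S,T) = E[ST] − E[S]E[T] = 2.2 − (2.3)(1.1) = -0.33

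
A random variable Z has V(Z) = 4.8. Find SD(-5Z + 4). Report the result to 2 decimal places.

V(-5Z + 4) = (-5)²·4.8 = 120
SD(-5Z + 4) = √120 ≈ 10.95

10.95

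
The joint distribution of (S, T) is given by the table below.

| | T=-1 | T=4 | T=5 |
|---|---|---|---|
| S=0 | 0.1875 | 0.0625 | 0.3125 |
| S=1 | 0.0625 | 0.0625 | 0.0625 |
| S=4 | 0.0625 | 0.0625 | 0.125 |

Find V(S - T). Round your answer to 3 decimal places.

9.438

E[S] = 1.1875,  E[T] = 2.9375,  E[ST] = 3.75
V(S) = 4.1875 − (1.1875)² = 2.77734375;  V(T) = 15.8125 − (2.9375)² = 7.18359375
cov(S,T) = 3.75 − (1.1875)(2.9375) = 0.26171875
V(S - T) = (1)²·2.77734375 + (-1)²·7.18359375 + 2·(1)·(-1)·0.26171875 = 9.4375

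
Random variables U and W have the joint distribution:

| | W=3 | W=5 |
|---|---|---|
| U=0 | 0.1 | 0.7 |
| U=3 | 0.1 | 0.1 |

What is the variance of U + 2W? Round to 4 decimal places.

E[U] = 0.6,  E[W] = 4.6,  E[UW] = 2.4
var(U) = 1.8 − (0.6)² = 1.44;  var(W) = 21.8 − (4.6)² = 0.64
cov(U,W) = 2.4 − (0.6)(4.6) = -0.36
var(U + 2W) = (1)²·1.44 + (2)²·0.64 + 2·(1)·(2)·-0.36 = 2.56

2.5600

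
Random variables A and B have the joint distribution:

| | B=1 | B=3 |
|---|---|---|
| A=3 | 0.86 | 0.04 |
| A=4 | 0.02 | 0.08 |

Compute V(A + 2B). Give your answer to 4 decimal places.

2.3236

E[A] = 3.1,  E[B] = 1.24,  E[AB] = 3.98
V(A) = 9.7 − (3.1)² = 0.09;  V(B) = 1.96 − (1.24)² = 0.4224
Cov(A,B) = 3.98 − (3.1)(1.24) = 0.136
V(A + 2B) = (1)²·0.09 + (2)²·0.4224 + 2·(1)·(2)·0.136 = 2.3236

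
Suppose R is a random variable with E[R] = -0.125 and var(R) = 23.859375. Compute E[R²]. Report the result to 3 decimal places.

E[R²] = var(R) + (E[R])² = 23.859375 + (-0.125)² = 23.875

23.875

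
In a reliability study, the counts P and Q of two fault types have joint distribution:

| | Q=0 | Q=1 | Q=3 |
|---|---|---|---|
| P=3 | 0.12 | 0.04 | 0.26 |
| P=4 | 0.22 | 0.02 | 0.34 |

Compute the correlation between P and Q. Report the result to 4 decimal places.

E[P] = 3.58,  E[Q] = 1.86
E[PQ] = 6.62
cov(P,Q) = E[PQ] − E[P]E[Q] = 6.62 − (3.58)(1.86) = -0.0388
Var(P) = 0.2436,  Var(Q) = 2.0004
ρ = -0.0388 / √(0.2436·2.0004) ≈ -0.0556

-0.0556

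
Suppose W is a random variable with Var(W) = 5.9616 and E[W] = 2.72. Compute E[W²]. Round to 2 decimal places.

13.36

E[W²] = Var(W) + (E[W])² = 5.9616 + (2.72)² = 13.36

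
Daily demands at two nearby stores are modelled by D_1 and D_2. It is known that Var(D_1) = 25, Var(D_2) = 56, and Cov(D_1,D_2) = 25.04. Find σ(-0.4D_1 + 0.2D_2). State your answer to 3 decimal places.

Var(-0.4D_1 + 0.2D_2) = (-0.4)²·Var(D_1) + (0.2)²·Var(D_2) + 2·(-0.4)·(0.2)·Cov(D_1,D_2)
= 0.16·25 + 0.04·56 + -0.16·25.04 = 2.2336
σ(-0.4D_1 + 0.2D_2) = √2.2336 ≈ 1.495

1.495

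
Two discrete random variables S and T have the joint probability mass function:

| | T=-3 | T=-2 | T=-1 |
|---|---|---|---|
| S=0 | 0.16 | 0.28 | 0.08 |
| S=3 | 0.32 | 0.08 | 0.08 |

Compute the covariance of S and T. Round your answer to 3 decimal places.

E[S] = 1.44,  E[T] = -2.32
E[ST] = -3.6
Cov(S,T) = E[ST] − E[S]E[T] = -3.6 − (1.44)(-2.32) = -0.2592

-0.259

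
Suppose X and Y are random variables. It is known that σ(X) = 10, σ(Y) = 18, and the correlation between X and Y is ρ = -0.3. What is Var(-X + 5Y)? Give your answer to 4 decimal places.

8740.0000

Var(X) = (10)² = 100;  Var(Y) = (18)² = 324
Cov(X,Y) = ρ·σ(X)·σ(Y) = -0.3·10·18 = -54
Var(-X + 5Y) = (-1)²·Var(X) + (5)²·Var(Y) + 2·(-1)·(5)·Cov(X,Y)
= 1·100 + 25·324 + -10·-54 = 8740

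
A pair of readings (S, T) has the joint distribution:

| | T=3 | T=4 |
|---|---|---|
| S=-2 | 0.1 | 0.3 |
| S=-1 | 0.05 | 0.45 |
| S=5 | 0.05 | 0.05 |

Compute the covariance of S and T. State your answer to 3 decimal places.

-0.160

E[S] = -0.8,  E[T] = 3.8
E[ST] = -3.2
Cov(S,T) = E[ST] − E[S]E[T] = -3.2 − (-0.8)(3.8) = -0.16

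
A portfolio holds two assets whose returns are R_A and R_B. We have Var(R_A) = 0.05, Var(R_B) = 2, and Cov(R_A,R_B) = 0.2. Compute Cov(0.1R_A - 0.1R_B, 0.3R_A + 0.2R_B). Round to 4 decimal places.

Cov(0.1R_A - 0.1R_B, 0.3R_A + 0.2R_B) = (0.1)(0.3)Var(R_A) + (-0.1)(0.2)Var(R_B) + [(0.1)(0.2) + (-0.1)(0.3)]Cov(R_A,R_B)
= 0.03·0.05 + -0.02·2 + -0.01·0.2 = -0.0405

-0.0405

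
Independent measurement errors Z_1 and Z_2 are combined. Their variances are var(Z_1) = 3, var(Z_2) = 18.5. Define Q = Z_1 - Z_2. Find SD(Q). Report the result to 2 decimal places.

By independence, var(Q) = (1)²var(Z_1) + (-1)²var(Z_2)
= (1)²·3 + (-1)²·18.5 = 21.5
SD(Q) = √21.5 ≈ 4.64

4.64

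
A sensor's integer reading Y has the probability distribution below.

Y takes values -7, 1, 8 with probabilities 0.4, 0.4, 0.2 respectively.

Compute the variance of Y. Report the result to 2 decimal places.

32.16

E[Y] = (-7)(0.4) + (1)(0.4) + (8)(0.2) = -0.8
E[Y²] = (-7)²(0.4) + (1)²(0.4) + (8)²(0.2) = 32.8
V(Y) = E[Y²] − (E[Y])² = 32.8 − (-0.8)² = 32.16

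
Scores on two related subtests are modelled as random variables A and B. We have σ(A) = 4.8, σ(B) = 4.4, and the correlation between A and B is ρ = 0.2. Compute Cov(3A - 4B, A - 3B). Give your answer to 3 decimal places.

V(A) = (4.8)² = 23.04;  V(B) = (4.4)² = 19.36
Cov(A,B) = ρ·σ(A)·σ(B) = 0.2·4.8·4.4 = 4.224
Cov(3A - 4B, A - 3B) = (3)(1)V(A) + (-4)(-3)V(B) + [(3)(-3) + (-4)(1)]Cov(A,B)
= 3·23.04 + 12·19.36 + -13·4.224 = 246.528

246.528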